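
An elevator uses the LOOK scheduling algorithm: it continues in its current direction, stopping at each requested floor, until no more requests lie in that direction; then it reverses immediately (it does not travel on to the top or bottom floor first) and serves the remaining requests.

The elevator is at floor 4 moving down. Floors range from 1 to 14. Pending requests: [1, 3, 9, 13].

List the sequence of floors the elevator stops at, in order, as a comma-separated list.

Answer: 3, 1, 9, 13

Derivation:
Current: 4, moving DOWN
Serve below first (descending): [3, 1]
Then reverse, serve above (ascending): [9, 13]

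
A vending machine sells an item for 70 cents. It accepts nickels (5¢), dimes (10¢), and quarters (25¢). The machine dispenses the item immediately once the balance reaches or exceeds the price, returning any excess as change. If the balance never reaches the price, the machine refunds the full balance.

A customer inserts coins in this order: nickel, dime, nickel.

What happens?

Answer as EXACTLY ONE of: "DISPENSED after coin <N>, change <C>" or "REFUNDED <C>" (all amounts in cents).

Answer: REFUNDED 20

Derivation:
Price: 70¢
Coin 1 (nickel, 5¢): balance = 5¢
Coin 2 (dime, 10¢): balance = 15¢
Coin 3 (nickel, 5¢): balance = 20¢
All coins inserted, balance 20¢ < price 70¢ → REFUND 20¢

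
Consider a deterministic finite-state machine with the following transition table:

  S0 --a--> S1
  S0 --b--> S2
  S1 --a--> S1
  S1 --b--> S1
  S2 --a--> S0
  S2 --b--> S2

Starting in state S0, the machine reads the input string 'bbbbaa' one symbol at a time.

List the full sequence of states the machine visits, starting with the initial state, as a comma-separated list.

Start: S0
  read 'b': S0 --b--> S2
  read 'b': S2 --b--> S2
  read 'b': S2 --b--> S2
  read 'b': S2 --b--> S2
  read 'a': S2 --a--> S0
  read 'a': S0 --a--> S1

Answer: S0, S2, S2, S2, S2, S0, S1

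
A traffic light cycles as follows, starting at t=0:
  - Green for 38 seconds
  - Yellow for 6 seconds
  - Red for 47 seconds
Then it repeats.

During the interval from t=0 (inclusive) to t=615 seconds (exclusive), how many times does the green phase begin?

Answer: 7

Derivation:
Cycle = 38+6+47 = 91s
green phase starts at t = k*91 + 0 for k=0,1,2,...
Need k*91+0 < 615 → k < 6.758
k ∈ {0, ..., 6} → 7 starts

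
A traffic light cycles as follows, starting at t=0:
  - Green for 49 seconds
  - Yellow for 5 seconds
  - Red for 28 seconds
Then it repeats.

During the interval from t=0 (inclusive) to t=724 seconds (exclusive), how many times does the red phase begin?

Answer: 9

Derivation:
Cycle = 49+5+28 = 82s
red phase starts at t = k*82 + 54 for k=0,1,2,...
Need k*82+54 < 724 → k < 8.171
k ∈ {0, ..., 8} → 9 starts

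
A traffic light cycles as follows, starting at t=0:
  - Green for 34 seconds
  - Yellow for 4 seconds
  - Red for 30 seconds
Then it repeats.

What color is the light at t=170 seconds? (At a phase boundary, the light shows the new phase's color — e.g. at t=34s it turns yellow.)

Cycle length = 34 + 4 + 30 = 68s
t = 170, phase_t = 170 mod 68 = 34
34 <= 34 < 38 (yellow end) → YELLOW

Answer: yellow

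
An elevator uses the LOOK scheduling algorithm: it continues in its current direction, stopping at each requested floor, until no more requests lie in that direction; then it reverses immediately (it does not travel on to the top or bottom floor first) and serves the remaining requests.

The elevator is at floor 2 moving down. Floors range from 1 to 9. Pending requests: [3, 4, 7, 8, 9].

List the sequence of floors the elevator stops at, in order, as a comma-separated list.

Current: 2, moving DOWN
Serve below first (descending): []
Then reverse, serve above (ascending): [3, 4, 7, 8, 9]

Answer: 3, 4, 7, 8, 9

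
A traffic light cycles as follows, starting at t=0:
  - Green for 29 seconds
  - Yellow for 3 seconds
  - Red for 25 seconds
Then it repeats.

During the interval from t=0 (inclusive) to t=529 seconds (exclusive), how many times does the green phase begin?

Answer: 10

Derivation:
Cycle = 29+3+25 = 57s
green phase starts at t = k*57 + 0 for k=0,1,2,...
Need k*57+0 < 529 → k < 9.281
k ∈ {0, ..., 9} → 10 starts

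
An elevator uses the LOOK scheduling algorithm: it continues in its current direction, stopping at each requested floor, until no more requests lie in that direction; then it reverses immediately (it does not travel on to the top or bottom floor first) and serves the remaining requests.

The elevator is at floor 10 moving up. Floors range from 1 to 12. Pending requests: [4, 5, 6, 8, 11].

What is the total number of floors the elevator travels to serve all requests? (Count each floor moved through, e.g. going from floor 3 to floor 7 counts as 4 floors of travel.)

Answer: 8

Derivation:
Start at floor 10 moving up, LOOK stop order: [11, 8, 6, 5, 4]
  10 → 11: |11-10| = 1, total = 1
  11 → 8: |8-11| = 3, total = 4
  8 → 6: |6-8| = 2, total = 6
  6 → 5: |5-6| = 1, total = 7
  5 → 4: |4-5| = 1, total = 8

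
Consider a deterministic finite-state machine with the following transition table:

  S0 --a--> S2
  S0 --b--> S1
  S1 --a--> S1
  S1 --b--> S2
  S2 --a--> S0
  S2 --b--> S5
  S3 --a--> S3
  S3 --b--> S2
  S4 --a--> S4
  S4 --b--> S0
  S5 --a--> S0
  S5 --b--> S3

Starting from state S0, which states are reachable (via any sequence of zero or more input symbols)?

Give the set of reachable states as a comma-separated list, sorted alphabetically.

Answer: S0, S1, S2, S3, S5

Derivation:
BFS from S0:
  visit S0: S0--a-->S2 (new), S0--b-->S1 (new)
  visit S2: S2--a-->S0 (seen), S2--b-->S5 (new)
  visit S1: S1--a-->S1 (seen), S1--b-->S2 (seen)
  visit S5: S5--a-->S0 (seen), S5--b-->S3 (new)
  visit S3: S3--a-->S3 (seen), S3--b-->S2 (seen)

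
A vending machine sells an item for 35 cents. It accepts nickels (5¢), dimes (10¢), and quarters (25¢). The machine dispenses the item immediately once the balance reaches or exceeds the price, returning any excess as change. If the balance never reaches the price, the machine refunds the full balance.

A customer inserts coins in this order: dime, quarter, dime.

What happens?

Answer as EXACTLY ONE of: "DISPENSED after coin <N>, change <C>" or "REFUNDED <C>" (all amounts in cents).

Price: 35¢
Coin 1 (dime, 10¢): balance = 10¢
Coin 2 (quarter, 25¢): balance = 35¢
  → balance >= price → DISPENSE, change = 35 - 35 = 0¢

Answer: DISPENSED after coin 2, change 0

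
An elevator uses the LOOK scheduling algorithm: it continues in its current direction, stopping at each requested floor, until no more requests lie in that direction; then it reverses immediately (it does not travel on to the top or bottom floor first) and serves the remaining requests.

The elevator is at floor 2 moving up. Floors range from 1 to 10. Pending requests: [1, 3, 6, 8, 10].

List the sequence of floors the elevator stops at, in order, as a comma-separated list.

Answer: 3, 6, 8, 10, 1

Derivation:
Current: 2, moving UP
Serve above first (ascending): [3, 6, 8, 10]
Then reverse, serve below (descending): [1]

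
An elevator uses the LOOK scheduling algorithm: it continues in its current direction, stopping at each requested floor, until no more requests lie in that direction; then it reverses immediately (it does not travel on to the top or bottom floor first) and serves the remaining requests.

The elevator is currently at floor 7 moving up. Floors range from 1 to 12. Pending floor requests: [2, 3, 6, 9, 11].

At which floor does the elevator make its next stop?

Answer: 9

Derivation:
Current floor: 7, direction: up
Requests above: [9, 11]
Requests below: [2, 3, 6]
Moving up and requests lie above → nearest above is min([9, 11]) = 9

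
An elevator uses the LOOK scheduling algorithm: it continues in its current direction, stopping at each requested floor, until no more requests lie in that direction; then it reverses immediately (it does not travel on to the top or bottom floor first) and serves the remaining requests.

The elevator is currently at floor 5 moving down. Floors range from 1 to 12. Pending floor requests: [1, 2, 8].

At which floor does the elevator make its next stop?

Answer: 2

Derivation:
Current floor: 5, direction: down
Requests above: [8]
Requests below: [1, 2]
Moving down and requests lie below → nearest below is max([1, 2]) = 2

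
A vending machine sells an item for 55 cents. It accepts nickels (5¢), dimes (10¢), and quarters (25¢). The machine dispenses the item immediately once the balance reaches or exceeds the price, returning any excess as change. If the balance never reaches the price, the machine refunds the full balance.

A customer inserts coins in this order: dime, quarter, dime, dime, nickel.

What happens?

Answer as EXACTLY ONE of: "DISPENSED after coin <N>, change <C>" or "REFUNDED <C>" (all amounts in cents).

Answer: DISPENSED after coin 4, change 0

Derivation:
Price: 55¢
Coin 1 (dime, 10¢): balance = 10¢
Coin 2 (quarter, 25¢): balance = 35¢
Coin 3 (dime, 10¢): balance = 45¢
Coin 4 (dime, 10¢): balance = 55¢
  → balance >= price → DISPENSE, change = 55 - 55 = 0¢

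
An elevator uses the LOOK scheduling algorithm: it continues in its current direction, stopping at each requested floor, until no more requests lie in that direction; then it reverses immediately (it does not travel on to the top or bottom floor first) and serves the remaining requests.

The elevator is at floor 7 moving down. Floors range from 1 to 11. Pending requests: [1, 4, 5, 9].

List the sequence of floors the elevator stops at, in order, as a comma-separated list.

Answer: 5, 4, 1, 9

Derivation:
Current: 7, moving DOWN
Serve below first (descending): [5, 4, 1]
Then reverse, serve above (ascending): [9]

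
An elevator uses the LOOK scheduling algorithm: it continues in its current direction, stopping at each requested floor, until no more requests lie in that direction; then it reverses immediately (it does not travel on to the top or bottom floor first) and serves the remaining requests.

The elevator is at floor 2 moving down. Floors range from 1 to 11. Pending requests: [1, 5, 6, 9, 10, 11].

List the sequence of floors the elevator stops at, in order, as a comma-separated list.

Answer: 1, 5, 6, 9, 10, 11

Derivation:
Current: 2, moving DOWN
Serve below first (descending): [1]
Then reverse, serve above (ascending): [5, 6, 9, 10, 11]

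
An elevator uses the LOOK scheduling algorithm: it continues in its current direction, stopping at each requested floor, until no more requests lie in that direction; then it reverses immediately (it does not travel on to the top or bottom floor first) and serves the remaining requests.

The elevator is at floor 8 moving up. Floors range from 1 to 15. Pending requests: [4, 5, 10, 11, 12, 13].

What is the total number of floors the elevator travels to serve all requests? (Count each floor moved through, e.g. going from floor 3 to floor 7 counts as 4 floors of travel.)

Answer: 14

Derivation:
Start at floor 8 moving up, LOOK stop order: [10, 11, 12, 13, 5, 4]
  8 → 10: |10-8| = 2, total = 2
  10 → 11: |11-10| = 1, total = 3
  11 → 12: |12-11| = 1, total = 4
  12 → 13: |13-12| = 1, total = 5
  13 → 5: |5-13| = 8, total = 13
  5 → 4: |4-5| = 1, total = 14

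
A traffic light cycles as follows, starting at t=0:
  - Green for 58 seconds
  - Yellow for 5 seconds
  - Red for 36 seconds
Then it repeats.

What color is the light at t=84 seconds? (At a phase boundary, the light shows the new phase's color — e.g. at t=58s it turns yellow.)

Answer: red

Derivation:
Cycle length = 58 + 5 + 36 = 99s
t = 84, phase_t = 84 mod 99 = 84
84 >= 63 → RED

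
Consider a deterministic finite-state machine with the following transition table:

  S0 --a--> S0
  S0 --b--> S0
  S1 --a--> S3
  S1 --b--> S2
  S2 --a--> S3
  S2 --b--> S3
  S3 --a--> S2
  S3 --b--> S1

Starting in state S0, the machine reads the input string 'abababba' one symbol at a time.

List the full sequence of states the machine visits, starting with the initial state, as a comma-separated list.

Answer: S0, S0, S0, S0, S0, S0, S0, S0, S0

Derivation:
Start: S0
  read 'a': S0 --a--> S0
  read 'b': S0 --b--> S0
  read 'a': S0 --a--> S0
  read 'b': S0 --b--> S0
  read 'a': S0 --a--> S0
  read 'b': S0 --b--> S0
  read 'b': S0 --b--> S0
  read 'a': S0 --a--> S0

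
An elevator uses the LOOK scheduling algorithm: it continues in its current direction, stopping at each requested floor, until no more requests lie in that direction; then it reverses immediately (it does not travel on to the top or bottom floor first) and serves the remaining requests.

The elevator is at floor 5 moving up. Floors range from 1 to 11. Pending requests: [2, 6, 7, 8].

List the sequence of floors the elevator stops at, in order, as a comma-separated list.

Answer: 6, 7, 8, 2

Derivation:
Current: 5, moving UP
Serve above first (ascending): [6, 7, 8]
Then reverse, serve below (descending): [2]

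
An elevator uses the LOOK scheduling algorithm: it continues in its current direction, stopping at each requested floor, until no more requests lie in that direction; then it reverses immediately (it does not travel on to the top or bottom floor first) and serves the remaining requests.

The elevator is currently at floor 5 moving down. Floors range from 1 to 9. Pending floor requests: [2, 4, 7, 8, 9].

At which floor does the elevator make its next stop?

Answer: 4

Derivation:
Current floor: 5, direction: down
Requests above: [7, 8, 9]
Requests below: [2, 4]
Moving down and requests lie below → nearest below is max([2, 4]) = 4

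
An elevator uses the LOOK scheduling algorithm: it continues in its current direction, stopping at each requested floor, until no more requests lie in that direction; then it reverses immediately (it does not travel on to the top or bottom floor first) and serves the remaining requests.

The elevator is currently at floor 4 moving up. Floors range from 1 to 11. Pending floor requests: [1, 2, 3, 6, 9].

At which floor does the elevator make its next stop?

Answer: 6

Derivation:
Current floor: 4, direction: up
Requests above: [6, 9]
Requests below: [1, 2, 3]
Moving up and requests lie above → nearest above is min([6, 9]) = 6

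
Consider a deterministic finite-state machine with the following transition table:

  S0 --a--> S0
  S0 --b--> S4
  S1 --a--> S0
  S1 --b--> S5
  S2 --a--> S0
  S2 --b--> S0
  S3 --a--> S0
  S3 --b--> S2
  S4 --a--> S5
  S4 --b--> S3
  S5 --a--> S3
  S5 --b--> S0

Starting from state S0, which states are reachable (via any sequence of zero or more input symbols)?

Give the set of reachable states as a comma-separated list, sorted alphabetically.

Answer: S0, S2, S3, S4, S5

Derivation:
BFS from S0:
  visit S0: S0--a-->S0 (seen), S0--b-->S4 (new)
  visit S4: S4--a-->S5 (new), S4--b-->S3 (new)
  visit S5: S5--a-->S3 (seen), S5--b-->S0 (seen)
  visit S3: S3--a-->S0 (seen), S3--b-->S2 (new)
  visit S2: S2--a-->S0 (seen), S2--b-->S0 (seen)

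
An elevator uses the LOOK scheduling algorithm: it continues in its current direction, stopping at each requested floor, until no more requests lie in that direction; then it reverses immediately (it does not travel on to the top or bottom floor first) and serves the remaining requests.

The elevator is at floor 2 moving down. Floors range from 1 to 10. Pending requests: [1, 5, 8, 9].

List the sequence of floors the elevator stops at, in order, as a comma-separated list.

Answer: 1, 5, 8, 9

Derivation:
Current: 2, moving DOWN
Serve below first (descending): [1]
Then reverse, serve above (ascending): [5, 8, 9]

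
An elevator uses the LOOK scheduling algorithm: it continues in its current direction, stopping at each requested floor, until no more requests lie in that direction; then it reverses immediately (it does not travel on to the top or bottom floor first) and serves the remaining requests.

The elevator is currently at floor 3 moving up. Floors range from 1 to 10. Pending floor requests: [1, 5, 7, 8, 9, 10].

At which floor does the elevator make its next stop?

Answer: 5

Derivation:
Current floor: 3, direction: up
Requests above: [5, 7, 8, 9, 10]
Requests below: [1]
Moving up and requests lie above → nearest above is min([5, 7, 8, 9, 10]) = 5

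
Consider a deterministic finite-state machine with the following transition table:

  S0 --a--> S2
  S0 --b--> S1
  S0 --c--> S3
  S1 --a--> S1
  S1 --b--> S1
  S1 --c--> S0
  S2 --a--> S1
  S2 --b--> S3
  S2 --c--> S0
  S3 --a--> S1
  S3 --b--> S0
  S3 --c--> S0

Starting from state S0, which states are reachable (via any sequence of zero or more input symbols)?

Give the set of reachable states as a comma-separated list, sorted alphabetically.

BFS from S0:
  visit S0: S0--a-->S2 (new), S0--b-->S1 (new), S0--c-->S3 (new)
  visit S2: S2--a-->S1 (seen), S2--b-->S3 (seen), S2--c-->S0 (seen)
  visit S1: S1--a-->S1 (seen), S1--b-->S1 (seen), S1--c-->S0 (seen)
  visit S3: S3--a-->S1 (seen), S3--b-->S0 (seen), S3--c-->S0 (seen)

Answer: S0, S1, S2, S3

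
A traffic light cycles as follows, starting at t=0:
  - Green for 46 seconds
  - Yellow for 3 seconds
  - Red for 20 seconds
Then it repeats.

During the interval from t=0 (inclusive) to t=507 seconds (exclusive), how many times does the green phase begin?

Cycle = 46+3+20 = 69s
green phase starts at t = k*69 + 0 for k=0,1,2,...
Need k*69+0 < 507 → k < 7.348
k ∈ {0, ..., 7} → 8 starts

Answer: 8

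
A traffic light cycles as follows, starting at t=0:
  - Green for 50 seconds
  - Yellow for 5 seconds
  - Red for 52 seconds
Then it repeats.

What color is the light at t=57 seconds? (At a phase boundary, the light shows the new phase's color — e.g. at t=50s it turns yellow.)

Cycle length = 50 + 5 + 52 = 107s
t = 57, phase_t = 57 mod 107 = 57
57 >= 55 → RED

Answer: red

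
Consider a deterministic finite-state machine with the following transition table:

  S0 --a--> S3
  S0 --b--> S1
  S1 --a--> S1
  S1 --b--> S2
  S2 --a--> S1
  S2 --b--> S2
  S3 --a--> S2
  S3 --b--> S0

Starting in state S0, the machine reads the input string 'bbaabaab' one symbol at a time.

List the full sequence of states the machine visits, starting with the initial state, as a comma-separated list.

Answer: S0, S1, S2, S1, S1, S2, S1, S1, S2

Derivation:
Start: S0
  read 'b': S0 --b--> S1
  read 'b': S1 --b--> S2
  read 'a': S2 --a--> S1
  read 'a': S1 --a--> S1
  read 'b': S1 --b--> S2
  read 'a': S2 --a--> S1
  read 'a': S1 --a--> S1
  read 'b': S1 --b--> S2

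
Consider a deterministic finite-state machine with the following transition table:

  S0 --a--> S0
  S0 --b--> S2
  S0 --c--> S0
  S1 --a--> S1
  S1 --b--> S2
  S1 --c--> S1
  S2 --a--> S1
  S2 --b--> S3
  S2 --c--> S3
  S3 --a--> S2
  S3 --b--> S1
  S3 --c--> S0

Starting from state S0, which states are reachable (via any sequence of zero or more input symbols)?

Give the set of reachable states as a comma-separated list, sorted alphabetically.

Answer: S0, S1, S2, S3

Derivation:
BFS from S0:
  visit S0: S0--a-->S0 (seen), S0--b-->S2 (new), S0--c-->S0 (seen)
  visit S2: S2--a-->S1 (new), S2--b-->S3 (new), S2--c-->S3 (seen)
  visit S1: S1--a-->S1 (seen), S1--b-->S2 (seen), S1--c-->S1 (seen)
  visit S3: S3--a-->S2 (seen), S3--b-->S1 (seen), S3--c-->S0 (seen)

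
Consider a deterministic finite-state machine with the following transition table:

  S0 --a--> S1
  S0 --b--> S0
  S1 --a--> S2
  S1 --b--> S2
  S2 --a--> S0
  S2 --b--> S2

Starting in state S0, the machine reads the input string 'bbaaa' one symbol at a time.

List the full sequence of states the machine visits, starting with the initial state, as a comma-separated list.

Start: S0
  read 'b': S0 --b--> S0
  read 'b': S0 --b--> S0
  read 'a': S0 --a--> S1
  read 'a': S1 --a--> S2
  read 'a': S2 --a--> S0

Answer: S0, S0, S0, S1, S2, S0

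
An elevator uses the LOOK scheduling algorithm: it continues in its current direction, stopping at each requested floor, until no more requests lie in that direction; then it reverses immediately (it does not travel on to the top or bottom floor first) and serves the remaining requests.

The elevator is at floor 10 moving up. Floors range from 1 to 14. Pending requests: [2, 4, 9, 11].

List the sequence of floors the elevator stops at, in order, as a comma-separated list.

Current: 10, moving UP
Serve above first (ascending): [11]
Then reverse, serve below (descending): [9, 4, 2]

Answer: 11, 9, 4, 2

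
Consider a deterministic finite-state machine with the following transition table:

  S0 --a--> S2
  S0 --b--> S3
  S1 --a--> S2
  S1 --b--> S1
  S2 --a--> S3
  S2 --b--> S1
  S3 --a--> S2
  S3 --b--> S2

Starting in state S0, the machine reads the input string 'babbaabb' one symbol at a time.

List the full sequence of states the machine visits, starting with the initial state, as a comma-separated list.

Start: S0
  read 'b': S0 --b--> S3
  read 'a': S3 --a--> S2
  read 'b': S2 --b--> S1
  read 'b': S1 --b--> S1
  read 'a': S1 --a--> S2
  read 'a': S2 --a--> S3
  read 'b': S3 --b--> S2
  read 'b': S2 --b--> S1

Answer: S0, S3, S2, S1, S1, S2, S3, S2, S1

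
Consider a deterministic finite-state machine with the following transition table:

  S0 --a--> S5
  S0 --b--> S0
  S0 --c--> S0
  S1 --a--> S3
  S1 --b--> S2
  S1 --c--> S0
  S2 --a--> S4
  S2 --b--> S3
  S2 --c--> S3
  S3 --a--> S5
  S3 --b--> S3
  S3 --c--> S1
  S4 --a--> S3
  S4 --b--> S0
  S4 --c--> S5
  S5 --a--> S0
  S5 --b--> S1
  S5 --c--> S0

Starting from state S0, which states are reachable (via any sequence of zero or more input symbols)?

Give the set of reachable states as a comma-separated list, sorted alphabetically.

Answer: S0, S1, S2, S3, S4, S5

Derivation:
BFS from S0:
  visit S0: S0--a-->S5 (new), S0--b-->S0 (seen), S0--c-->S0 (seen)
  visit S5: S5--a-->S0 (seen), S5--b-->S1 (new), S5--c-->S0 (seen)
  visit S1: S1--a-->S3 (new), S1--b-->S2 (new), S1--c-->S0 (seen)
  visit S3: S3--a-->S5 (seen), S3--b-->S3 (seen), S3--c-->S1 (seen)
  visit S2: S2--a-->S4 (new), S2--b-->S3 (seen), S2--c-->S3 (seen)
  visit S4: S4--a-->S3 (seen), S4--b-->S0 (seen), S4--c-->S5 (seen)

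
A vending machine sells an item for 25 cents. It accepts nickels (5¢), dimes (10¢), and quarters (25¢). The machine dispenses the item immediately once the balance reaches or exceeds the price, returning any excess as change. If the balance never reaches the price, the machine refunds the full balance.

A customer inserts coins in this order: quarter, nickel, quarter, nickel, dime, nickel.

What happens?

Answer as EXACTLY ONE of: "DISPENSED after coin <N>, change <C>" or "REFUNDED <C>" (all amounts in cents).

Price: 25¢
Coin 1 (quarter, 25¢): balance = 25¢
  → balance >= price → DISPENSE, change = 25 - 25 = 0¢

Answer: DISPENSED after coin 1, change 0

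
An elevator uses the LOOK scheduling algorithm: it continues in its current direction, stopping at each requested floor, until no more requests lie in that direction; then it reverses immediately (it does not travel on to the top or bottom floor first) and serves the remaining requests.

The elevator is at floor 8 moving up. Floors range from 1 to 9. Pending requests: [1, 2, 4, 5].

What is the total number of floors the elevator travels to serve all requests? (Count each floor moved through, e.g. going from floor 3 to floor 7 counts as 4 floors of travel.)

Start at floor 8 moving up, LOOK stop order: [5, 4, 2, 1]
  8 → 5: |5-8| = 3, total = 3
  5 → 4: |4-5| = 1, total = 4
  4 → 2: |2-4| = 2, total = 6
  2 → 1: |1-2| = 1, total = 7

Answer: 7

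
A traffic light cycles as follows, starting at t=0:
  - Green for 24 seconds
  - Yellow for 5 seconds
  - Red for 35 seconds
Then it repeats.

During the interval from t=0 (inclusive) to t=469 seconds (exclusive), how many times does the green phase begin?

Cycle = 24+5+35 = 64s
green phase starts at t = k*64 + 0 for k=0,1,2,...
Need k*64+0 < 469 → k < 7.328
k ∈ {0, ..., 7} → 8 starts

Answer: 8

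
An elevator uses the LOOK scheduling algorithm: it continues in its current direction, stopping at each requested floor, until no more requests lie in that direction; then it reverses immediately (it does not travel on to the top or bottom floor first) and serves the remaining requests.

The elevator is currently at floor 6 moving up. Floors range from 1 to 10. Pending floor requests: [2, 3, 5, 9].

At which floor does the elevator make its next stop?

Current floor: 6, direction: up
Requests above: [9]
Requests below: [2, 3, 5]
Moving up and requests lie above → nearest above is min([9]) = 9

Answer: 9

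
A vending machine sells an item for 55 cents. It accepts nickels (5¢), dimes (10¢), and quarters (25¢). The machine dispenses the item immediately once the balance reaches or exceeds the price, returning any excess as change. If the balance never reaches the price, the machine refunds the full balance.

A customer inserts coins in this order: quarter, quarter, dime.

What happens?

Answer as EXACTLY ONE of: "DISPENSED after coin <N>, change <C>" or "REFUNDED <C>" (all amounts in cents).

Price: 55¢
Coin 1 (quarter, 25¢): balance = 25¢
Coin 2 (quarter, 25¢): balance = 50¢
Coin 3 (dime, 10¢): balance = 60¢
  → balance >= price → DISPENSE, change = 60 - 55 = 5¢

Answer: DISPENSED after coin 3, change 5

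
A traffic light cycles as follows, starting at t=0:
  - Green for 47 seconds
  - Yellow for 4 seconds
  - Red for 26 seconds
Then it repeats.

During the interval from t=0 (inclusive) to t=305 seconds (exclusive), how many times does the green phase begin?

Cycle = 47+4+26 = 77s
green phase starts at t = k*77 + 0 for k=0,1,2,...
Need k*77+0 < 305 → k < 3.961
k ∈ {0, ..., 3} → 4 starts

Answer: 4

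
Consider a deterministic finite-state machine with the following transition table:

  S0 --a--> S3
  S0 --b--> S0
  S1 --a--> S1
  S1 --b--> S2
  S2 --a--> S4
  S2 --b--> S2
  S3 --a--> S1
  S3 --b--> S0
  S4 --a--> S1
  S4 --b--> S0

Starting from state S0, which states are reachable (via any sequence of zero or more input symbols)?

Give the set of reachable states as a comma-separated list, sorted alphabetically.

Answer: S0, S1, S2, S3, S4

Derivation:
BFS from S0:
  visit S0: S0--a-->S3 (new), S0--b-->S0 (seen)
  visit S3: S3--a-->S1 (new), S3--b-->S0 (seen)
  visit S1: S1--a-->S1 (seen), S1--b-->S2 (new)
  visit S2: S2--a-->S4 (new), S2--b-->S2 (seen)
  visit S4: S4--a-->S1 (seen), S4--b-->S0 (seen)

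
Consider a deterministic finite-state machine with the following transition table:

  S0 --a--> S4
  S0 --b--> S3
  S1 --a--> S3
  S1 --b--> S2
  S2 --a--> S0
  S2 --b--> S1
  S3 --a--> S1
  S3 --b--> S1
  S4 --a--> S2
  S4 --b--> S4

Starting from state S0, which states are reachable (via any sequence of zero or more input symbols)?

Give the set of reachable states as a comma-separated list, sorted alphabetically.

BFS from S0:
  visit S0: S0--a-->S4 (new), S0--b-->S3 (new)
  visit S4: S4--a-->S2 (new), S4--b-->S4 (seen)
  visit S3: S3--a-->S1 (new), S3--b-->S1 (seen)
  visit S2: S2--a-->S0 (seen), S2--b-->S1 (seen)
  visit S1: S1--a-->S3 (seen), S1--b-->S2 (seen)

Answer: S0, S1, S2, S3, S4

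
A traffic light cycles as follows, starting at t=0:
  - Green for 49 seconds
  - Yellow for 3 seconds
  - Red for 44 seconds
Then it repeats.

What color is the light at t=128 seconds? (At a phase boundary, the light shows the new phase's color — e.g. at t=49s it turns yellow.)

Cycle length = 49 + 3 + 44 = 96s
t = 128, phase_t = 128 mod 96 = 32
32 < 49 (green end) → GREEN

Answer: green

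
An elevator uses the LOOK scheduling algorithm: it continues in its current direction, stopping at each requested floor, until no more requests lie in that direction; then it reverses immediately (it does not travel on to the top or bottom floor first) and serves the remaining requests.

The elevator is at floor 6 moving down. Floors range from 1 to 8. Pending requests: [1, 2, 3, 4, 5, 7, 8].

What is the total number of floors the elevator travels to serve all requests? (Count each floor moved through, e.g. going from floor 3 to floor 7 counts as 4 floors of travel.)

Start at floor 6 moving down, LOOK stop order: [5, 4, 3, 2, 1, 7, 8]
  6 → 5: |5-6| = 1, total = 1
  5 → 4: |4-5| = 1, total = 2
  4 → 3: |3-4| = 1, total = 3
  3 → 2: |2-3| = 1, total = 4
  2 → 1: |1-2| = 1, total = 5
  1 → 7: |7-1| = 6, total = 11
  7 → 8: |8-7| = 1, total = 12

Answer: 12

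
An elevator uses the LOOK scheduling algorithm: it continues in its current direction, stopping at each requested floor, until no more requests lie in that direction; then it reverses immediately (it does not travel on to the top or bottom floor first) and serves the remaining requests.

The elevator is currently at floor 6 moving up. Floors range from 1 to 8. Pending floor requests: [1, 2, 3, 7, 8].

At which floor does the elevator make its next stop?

Current floor: 6, direction: up
Requests above: [7, 8]
Requests below: [1, 2, 3]
Moving up and requests lie above → nearest above is min([7, 8]) = 7

Answer: 7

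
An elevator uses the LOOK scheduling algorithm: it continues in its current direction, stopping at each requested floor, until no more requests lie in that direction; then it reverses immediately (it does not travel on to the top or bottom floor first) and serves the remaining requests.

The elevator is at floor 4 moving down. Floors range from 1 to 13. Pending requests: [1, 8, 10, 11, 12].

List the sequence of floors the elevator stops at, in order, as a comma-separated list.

Answer: 1, 8, 10, 11, 12

Derivation:
Current: 4, moving DOWN
Serve below first (descending): [1]
Then reverse, serve above (ascending): [8, 10, 11, 12]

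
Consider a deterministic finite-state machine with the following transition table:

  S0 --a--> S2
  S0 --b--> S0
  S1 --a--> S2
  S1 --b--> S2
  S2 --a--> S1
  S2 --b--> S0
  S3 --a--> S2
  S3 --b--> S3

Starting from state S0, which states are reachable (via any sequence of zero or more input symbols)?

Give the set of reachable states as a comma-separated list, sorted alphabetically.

BFS from S0:
  visit S0: S0--a-->S2 (new), S0--b-->S0 (seen)
  visit S2: S2--a-->S1 (new), S2--b-->S0 (seen)
  visit S1: S1--a-->S2 (seen), S1--b-->S2 (seen)

Answer: S0, S1, S2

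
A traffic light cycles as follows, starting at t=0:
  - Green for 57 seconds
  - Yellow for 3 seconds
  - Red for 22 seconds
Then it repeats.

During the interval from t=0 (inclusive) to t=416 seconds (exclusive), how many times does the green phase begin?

Answer: 6

Derivation:
Cycle = 57+3+22 = 82s
green phase starts at t = k*82 + 0 for k=0,1,2,...
Need k*82+0 < 416 → k < 5.073
k ∈ {0, ..., 5} → 6 starts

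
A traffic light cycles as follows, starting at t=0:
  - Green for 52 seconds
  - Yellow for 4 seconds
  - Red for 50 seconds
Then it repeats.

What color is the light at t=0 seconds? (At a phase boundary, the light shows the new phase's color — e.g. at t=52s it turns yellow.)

Cycle length = 52 + 4 + 50 = 106s
t = 0, phase_t = 0 mod 106 = 0
0 < 52 (green end) → GREEN

Answer: green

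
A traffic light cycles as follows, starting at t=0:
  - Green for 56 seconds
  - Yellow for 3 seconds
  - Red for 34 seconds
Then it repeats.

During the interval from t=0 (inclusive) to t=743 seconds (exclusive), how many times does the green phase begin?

Cycle = 56+3+34 = 93s
green phase starts at t = k*93 + 0 for k=0,1,2,...
Need k*93+0 < 743 → k < 7.989
k ∈ {0, ..., 7} → 8 starts

Answer: 8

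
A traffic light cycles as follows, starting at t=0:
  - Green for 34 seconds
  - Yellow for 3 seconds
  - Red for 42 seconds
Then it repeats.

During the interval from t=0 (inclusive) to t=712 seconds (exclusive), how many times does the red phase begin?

Cycle = 34+3+42 = 79s
red phase starts at t = k*79 + 37 for k=0,1,2,...
Need k*79+37 < 712 → k < 8.544
k ∈ {0, ..., 8} → 9 starts

Answer: 9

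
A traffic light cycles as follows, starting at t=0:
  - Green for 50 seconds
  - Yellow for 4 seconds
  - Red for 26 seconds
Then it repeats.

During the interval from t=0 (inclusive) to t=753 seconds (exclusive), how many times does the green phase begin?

Answer: 10

Derivation:
Cycle = 50+4+26 = 80s
green phase starts at t = k*80 + 0 for k=0,1,2,...
Need k*80+0 < 753 → k < 9.412
k ∈ {0, ..., 9} → 10 starts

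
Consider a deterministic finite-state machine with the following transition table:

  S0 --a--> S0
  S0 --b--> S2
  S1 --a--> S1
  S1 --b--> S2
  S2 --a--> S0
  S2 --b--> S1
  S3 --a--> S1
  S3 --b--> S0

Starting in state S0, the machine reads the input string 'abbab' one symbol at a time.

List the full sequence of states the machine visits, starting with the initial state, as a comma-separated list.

Answer: S0, S0, S2, S1, S1, S2

Derivation:
Start: S0
  read 'a': S0 --a--> S0
  read 'b': S0 --b--> S2
  read 'b': S2 --b--> S1
  read 'a': S1 --a--> S1
  read 'b': S1 --b--> S2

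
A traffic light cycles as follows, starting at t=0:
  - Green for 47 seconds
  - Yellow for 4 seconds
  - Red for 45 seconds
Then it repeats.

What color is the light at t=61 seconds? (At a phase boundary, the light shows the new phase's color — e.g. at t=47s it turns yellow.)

Answer: red

Derivation:
Cycle length = 47 + 4 + 45 = 96s
t = 61, phase_t = 61 mod 96 = 61
61 >= 51 → RED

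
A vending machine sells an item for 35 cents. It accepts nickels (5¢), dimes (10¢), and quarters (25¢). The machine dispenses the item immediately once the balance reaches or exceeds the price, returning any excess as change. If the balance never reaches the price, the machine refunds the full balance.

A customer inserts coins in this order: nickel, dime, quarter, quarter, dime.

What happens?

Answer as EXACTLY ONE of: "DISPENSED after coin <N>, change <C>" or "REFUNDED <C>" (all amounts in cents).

Price: 35¢
Coin 1 (nickel, 5¢): balance = 5¢
Coin 2 (dime, 10¢): balance = 15¢
Coin 3 (quarter, 25¢): balance = 40¢
  → balance >= price → DISPENSE, change = 40 - 35 = 5¢

Answer: DISPENSED after coin 3, change 5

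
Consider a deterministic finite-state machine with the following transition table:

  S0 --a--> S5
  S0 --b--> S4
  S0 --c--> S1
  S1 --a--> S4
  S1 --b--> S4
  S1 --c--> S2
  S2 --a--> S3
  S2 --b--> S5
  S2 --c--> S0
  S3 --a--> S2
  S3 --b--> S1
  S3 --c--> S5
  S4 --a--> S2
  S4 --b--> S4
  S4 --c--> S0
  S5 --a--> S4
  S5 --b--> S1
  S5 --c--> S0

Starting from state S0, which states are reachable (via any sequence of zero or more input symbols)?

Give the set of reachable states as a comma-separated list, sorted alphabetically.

BFS from S0:
  visit S0: S0--a-->S5 (new), S0--b-->S4 (new), S0--c-->S1 (new)
  visit S5: S5--a-->S4 (seen), S5--b-->S1 (seen), S5--c-->S0 (seen)
  visit S4: S4--a-->S2 (new), S4--b-->S4 (seen), S4--c-->S0 (seen)
  visit S1: S1--a-->S4 (seen), S1--b-->S4 (seen), S1--c-->S2 (seen)
  visit S2: S2--a-->S3 (new), S2--b-->S5 (seen), S2--c-->S0 (seen)
  visit S3: S3--a-->S2 (seen), S3--b-->S1 (seen), S3--c-->S5 (seen)

Answer: S0, S1, S2, S3, S4, S5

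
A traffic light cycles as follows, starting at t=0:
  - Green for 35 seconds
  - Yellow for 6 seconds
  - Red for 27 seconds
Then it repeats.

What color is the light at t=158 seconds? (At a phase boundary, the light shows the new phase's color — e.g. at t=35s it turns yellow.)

Answer: green

Derivation:
Cycle length = 35 + 6 + 27 = 68s
t = 158, phase_t = 158 mod 68 = 22
22 < 35 (green end) → GREEN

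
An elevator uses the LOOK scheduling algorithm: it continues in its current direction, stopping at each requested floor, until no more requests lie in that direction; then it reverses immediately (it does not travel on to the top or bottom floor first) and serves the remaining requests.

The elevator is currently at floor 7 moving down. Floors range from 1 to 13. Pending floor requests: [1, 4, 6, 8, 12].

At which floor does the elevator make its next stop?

Current floor: 7, direction: down
Requests above: [8, 12]
Requests below: [1, 4, 6]
Moving down and requests lie below → nearest below is max([1, 4, 6]) = 6

Answer: 6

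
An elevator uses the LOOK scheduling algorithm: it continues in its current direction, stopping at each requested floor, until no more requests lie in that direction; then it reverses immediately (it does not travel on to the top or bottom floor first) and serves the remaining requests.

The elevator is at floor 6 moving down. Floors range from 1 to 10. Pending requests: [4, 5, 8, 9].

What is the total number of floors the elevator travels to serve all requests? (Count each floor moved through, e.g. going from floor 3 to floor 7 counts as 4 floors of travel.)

Answer: 7

Derivation:
Start at floor 6 moving down, LOOK stop order: [5, 4, 8, 9]
  6 → 5: |5-6| = 1, total = 1
  5 → 4: |4-5| = 1, total = 2
  4 → 8: |8-4| = 4, total = 6
  8 → 9: |9-8| = 1, total = 7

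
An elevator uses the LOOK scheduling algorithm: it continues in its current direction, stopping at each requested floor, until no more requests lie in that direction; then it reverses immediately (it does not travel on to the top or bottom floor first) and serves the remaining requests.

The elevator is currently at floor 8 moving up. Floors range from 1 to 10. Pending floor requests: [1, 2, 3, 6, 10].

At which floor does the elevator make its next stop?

Current floor: 8, direction: up
Requests above: [10]
Requests below: [1, 2, 3, 6]
Moving up and requests lie above → nearest above is min([10]) = 10

Answer: 10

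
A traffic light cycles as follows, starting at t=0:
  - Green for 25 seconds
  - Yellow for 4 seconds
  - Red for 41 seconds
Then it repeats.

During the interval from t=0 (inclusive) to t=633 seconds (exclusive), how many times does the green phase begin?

Cycle = 25+4+41 = 70s
green phase starts at t = k*70 + 0 for k=0,1,2,...
Need k*70+0 < 633 → k < 9.043
k ∈ {0, ..., 9} → 10 starts

Answer: 10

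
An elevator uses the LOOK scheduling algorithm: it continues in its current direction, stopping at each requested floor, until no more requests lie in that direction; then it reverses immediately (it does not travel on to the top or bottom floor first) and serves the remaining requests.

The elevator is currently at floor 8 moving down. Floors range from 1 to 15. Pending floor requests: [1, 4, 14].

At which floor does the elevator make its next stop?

Current floor: 8, direction: down
Requests above: [14]
Requests below: [1, 4]
Moving down and requests lie below → nearest below is max([1, 4]) = 4

Answer: 4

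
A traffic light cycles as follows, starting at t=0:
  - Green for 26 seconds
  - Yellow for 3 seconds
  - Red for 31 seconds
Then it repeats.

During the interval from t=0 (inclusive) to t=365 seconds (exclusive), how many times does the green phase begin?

Cycle = 26+3+31 = 60s
green phase starts at t = k*60 + 0 for k=0,1,2,...
Need k*60+0 < 365 → k < 6.083
k ∈ {0, ..., 6} → 7 starts

Answer: 7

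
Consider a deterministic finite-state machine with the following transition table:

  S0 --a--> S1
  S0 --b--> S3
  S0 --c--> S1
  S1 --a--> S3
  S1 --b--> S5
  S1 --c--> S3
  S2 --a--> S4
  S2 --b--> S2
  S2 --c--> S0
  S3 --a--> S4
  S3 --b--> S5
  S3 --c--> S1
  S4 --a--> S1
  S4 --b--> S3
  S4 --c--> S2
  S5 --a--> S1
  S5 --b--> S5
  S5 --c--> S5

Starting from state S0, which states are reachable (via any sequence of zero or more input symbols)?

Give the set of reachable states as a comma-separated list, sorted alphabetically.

BFS from S0:
  visit S0: S0--a-->S1 (new), S0--b-->S3 (new), S0--c-->S1 (seen)
  visit S1: S1--a-->S3 (seen), S1--b-->S5 (new), S1--c-->S3 (seen)
  visit S3: S3--a-->S4 (new), S3--b-->S5 (seen), S3--c-->S1 (seen)
  visit S5: S5--a-->S1 (seen), S5--b-->S5 (seen), S5--c-->S5 (seen)
  visit S4: S4--a-->S1 (seen), S4--b-->S3 (seen), S4--c-->S2 (new)
  visit S2: S2--a-->S4 (seen), S2--b-->S2 (seen), S2--c-->S0 (seen)

Answer: S0, S1, S2, S3, S4, S5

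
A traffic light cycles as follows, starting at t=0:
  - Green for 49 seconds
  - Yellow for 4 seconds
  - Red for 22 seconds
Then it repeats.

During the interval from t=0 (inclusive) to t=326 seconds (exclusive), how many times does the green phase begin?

Answer: 5

Derivation:
Cycle = 49+4+22 = 75s
green phase starts at t = k*75 + 0 for k=0,1,2,...
Need k*75+0 < 326 → k < 4.347
k ∈ {0, ..., 4} → 5 starts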